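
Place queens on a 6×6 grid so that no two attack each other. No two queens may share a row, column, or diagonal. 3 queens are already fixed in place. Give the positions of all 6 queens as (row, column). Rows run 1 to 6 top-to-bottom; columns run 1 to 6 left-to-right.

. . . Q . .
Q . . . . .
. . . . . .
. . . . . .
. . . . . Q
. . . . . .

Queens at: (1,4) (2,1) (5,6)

(1,4) (2,1) (3,5) (4,2) (5,6) (6,3)

Row 3: attacked by (1,4)→{2,4,6}; (2,1)→{1,2}; (5,6)→{4,6}. Safe: 3, 5. Place at column 5.
Row 4: attacked by (1,4)→{1,4}; (2,1)→{1,3}; (3,5)→{4,5,6}; (5,6)→{5,6}. Safe: 2. Place at column 2.
Row 6: attacked by (1,4)→{4}; (2,1)→{1,5}; (3,5)→{2,5}; (4,2)→{2,4}; (5,6)→{5,6}. Safe: 3. Place at column 3.
Columns [4, 1, 5, 2, 6, 3], r−c [-3, 1, -2, 2, -1, 3], r+c [5, 3, 8, 6, 11, 9] are all distinct, so no two queens attack.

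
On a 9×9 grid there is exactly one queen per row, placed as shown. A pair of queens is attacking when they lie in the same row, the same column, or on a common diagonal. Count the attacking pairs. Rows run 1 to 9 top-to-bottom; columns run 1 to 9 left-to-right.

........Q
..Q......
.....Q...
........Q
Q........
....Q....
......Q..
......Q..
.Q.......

4

Same column: (1,9)–(4,9) (column 9); (7,7)–(8,7) (column 7).
Same diagonal: (6,5)–(8,7) (|6−8| = |5−7| = 2); (6,5)–(9,2) (|6−9| = |5−2| = 3).
Total attacking pairs: 4.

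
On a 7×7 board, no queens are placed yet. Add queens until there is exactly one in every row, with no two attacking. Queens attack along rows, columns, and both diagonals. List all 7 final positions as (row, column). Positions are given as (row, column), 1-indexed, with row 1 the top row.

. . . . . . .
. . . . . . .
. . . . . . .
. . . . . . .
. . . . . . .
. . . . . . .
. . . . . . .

(1,4) (2,1) (3,5) (4,2) (5,6) (6,3) (7,7)

Row 1: Safe: 1, 2, 3, 4, 5, 6, 7. Place at column 4.
Row 2: attacked by (1,4)→{3,4,5}. Safe: 1, 2, 6, 7. Place at column 1.
Row 3: attacked by (1,4)→{2,4,6}; (2,1)→{1,2}. Safe: 3, 5, 7. Place at column 5.
Row 4: attacked by (1,4)→{1,4,7}; (2,1)→{1,3}; (3,5)→{4,5,6}. Safe: 2. Place at column 2.
Row 5: attacked by (1,4)→{4}; (2,1)→{1,4}; (3,5)→{3,5,7}; (4,2)→{1,2,3}. Safe: 6. Place at column 6.
Row 6: attacked by (1,4)→{4}; (2,1)→{1,5}; (3,5)→{2,5}; (4,2)→{2,4}; (5,6)→{5,6,7}. Safe: 3. Place at column 3.
Row 7: attacked by (1,4)→{4}; (2,1)→{1,6}; (3,5)→{1,5}; (4,2)→{2,5}; (5,6)→{4,6}; (6,3)→{2,3,4}. Safe: 7. Place at column 7.
Columns [4, 1, 5, 2, 6, 3, 7], r−c [-3, 1, -2, 2, -1, 3, 0], r+c [5, 3, 8, 6, 11, 9, 14] are all distinct, so no two queens attack.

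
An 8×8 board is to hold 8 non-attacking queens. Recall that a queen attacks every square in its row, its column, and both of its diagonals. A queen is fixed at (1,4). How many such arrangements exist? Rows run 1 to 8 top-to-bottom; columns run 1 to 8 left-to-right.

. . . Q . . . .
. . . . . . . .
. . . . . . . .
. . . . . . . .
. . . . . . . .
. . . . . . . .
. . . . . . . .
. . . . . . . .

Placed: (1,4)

Branch on row 2: col 1 → 2; col 2 → 6; col 6 → 3; col 7 → 4; col 8 → 3.
Sum: 2 + 6 + 3 + 4 + 3 = 18.

18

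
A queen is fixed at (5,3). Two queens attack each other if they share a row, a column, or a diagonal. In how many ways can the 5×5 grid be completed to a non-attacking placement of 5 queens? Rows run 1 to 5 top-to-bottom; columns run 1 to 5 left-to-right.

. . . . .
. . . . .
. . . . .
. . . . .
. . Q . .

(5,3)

2

Branch on row 1: col 1 → 1; col 2 → 0; col 4 → 0; col 5 → 1.
Sum: 1 + 0 + 0 + 1 = 2.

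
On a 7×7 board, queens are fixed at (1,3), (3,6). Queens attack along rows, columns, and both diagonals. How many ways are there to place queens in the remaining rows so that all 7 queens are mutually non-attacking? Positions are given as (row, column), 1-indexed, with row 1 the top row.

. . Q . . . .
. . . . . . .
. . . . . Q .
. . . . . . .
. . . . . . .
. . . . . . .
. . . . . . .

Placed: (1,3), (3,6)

2

Branch on row 2: col 1 → 2.
Sum: 2 = 2.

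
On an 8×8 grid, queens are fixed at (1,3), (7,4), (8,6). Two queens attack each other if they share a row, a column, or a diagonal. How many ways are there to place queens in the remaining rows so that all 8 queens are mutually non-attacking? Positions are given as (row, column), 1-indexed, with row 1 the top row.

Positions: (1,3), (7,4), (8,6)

3

Branch on row 2: col 1 → 1; col 5 → 1; col 7 → 1; col 8 → 0.
Sum: 1 + 1 + 1 + 0 = 3.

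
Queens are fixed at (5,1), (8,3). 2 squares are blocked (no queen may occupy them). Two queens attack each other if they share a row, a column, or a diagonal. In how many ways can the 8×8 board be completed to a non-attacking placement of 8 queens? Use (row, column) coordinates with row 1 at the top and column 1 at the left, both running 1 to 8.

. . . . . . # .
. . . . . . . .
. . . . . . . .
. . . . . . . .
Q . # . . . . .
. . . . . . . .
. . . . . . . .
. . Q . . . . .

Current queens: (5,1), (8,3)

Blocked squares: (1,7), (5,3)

4

Branch on row 1: col 2 → 2; col 4 → 1; col 6 → 1; col 8 → 0.
Sum: 2 + 1 + 1 + 0 = 4.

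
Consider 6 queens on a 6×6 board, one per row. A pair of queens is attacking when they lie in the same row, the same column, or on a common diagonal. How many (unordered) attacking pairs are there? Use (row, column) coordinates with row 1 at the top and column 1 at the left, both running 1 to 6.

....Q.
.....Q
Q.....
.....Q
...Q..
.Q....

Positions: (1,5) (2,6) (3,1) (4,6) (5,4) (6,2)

3

Same column: (2,6)–(4,6) (column 6).
Same diagonal: (1,5)–(2,6) (|1−2| = |5−6| = 1); (2,6)–(6,2) (|2−6| = |6−2| = 4).
Total attacking pairs: 3.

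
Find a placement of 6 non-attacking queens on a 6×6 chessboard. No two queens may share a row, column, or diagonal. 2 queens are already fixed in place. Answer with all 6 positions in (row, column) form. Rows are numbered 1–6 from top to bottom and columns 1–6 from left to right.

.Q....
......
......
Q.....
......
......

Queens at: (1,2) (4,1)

Row 2: attacked by (1,2)→{1,2,3}; (4,1)→{1,3}. Safe: 4, 5, 6. Place at column 4.
Row 3: attacked by (1,2)→{2,4}; (2,4)→{3,4,5}; (4,1)→{1,2}. Safe: 6. Place at column 6.
Row 5: attacked by (1,2)→{2,6}; (2,4)→{1,4}; (3,6)→{4,6}; (4,1)→{1,2}. Safe: 3, 5. Place at column 3.
Row 6: attacked by (1,2)→{2}; (2,4)→{4}; (3,6)→{3,6}; (4,1)→{1,3}; (5,3)→{2,3,4}. Safe: 5. Place at column 5.
Columns [2, 4, 6, 1, 3, 5], r−c [-1, -2, -3, 3, 2, 1], r+c [3, 6, 9, 5, 8, 11] are all distinct, so no two queens attack.

(1,2) (2,4) (3,6) (4,1) (5,3) (6,5)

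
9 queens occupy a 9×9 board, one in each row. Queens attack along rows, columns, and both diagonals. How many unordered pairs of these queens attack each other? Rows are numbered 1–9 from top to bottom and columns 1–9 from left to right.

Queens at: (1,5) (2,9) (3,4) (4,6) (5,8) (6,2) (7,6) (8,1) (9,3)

Same column: (4,6)–(7,6) (column 6).
Same diagonal: (5,8)–(7,6) (|5−7| = |8−6| = 2).
Total attacking pairs: 2.

2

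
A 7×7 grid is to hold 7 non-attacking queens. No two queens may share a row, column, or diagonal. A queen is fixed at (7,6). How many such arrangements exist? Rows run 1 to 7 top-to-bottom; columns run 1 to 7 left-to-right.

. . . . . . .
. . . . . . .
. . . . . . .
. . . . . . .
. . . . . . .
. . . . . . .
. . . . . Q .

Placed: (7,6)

7

Branch on row 1: col 1 → 1; col 2 → 4; col 3 → 1; col 4 → 1; col 5 → 0; col 7 → 0.
Sum: 1 + 4 + 1 + 1 + 0 + 0 = 7.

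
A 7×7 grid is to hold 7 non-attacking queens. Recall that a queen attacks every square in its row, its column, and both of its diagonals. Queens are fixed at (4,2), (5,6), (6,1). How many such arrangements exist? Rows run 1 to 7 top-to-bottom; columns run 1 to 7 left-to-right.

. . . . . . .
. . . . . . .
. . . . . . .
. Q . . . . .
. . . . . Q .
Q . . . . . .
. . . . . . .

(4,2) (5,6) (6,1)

1

Branch on row 1: col 3 → 0; col 4 → 1; col 7 → 0.
Sum: 0 + 1 + 0 = 1.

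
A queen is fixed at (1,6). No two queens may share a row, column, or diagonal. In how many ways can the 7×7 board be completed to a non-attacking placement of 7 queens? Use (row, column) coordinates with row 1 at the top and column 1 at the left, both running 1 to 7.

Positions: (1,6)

7

Branch on row 2: col 1 → 1; col 2 → 1; col 3 → 3; col 4 → 2.
Sum: 1 + 1 + 3 + 2 = 7.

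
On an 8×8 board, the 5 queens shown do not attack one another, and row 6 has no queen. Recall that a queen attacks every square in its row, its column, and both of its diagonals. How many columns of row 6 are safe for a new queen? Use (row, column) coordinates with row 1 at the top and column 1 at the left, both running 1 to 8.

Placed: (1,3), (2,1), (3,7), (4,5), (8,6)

(1,3) attacks row 6 at column 3 and diagonals 8.
(2,1) attacks row 6 at column 1 and diagonals 5.
(3,7) attacks row 6 at column 7 and diagonals 4.
(4,5) attacks row 6 at column 5 and diagonals 3, 7.
(8,6) attacks row 6 at column 6 and diagonals 4, 8.
Attacked columns: {1, 3, 4, 5, 6, 7, 8}. Safe: {2}.

1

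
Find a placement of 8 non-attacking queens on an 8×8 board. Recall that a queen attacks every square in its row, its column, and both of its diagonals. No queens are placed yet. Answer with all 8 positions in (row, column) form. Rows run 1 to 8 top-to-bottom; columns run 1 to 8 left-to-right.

(1,5) (2,2) (3,6) (4,1) (5,7) (6,4) (7,8) (8,3)

Row 1: Safe: 1, 2, 3, 4, 5, 6, 7, 8. Place at column 5.
Row 2: attacked by (1,5)→{4,5,6}. Safe: 1, 2, 3, 7, 8. Place at column 2.
Row 3: attacked by (1,5)→{3,5,7}; (2,2)→{1,2,3}. Safe: 4, 6, 8. Place at column 6.
Row 4: attacked by (1,5)→{2,5,8}; (2,2)→{2,4}; (3,6)→{5,6,7}. Safe: 1, 3. Place at column 1.
Row 5: attacked by (1,5)→{1,5}; (2,2)→{2,5}; (3,6)→{4,6,8}; (4,1)→{1,2}. Safe: 3, 7. Place at column 7.
Row 6: attacked by (1,5)→{5}; (2,2)→{2,6}; (3,6)→{3,6}; (4,1)→{1,3}; (5,7)→{6,7,8}. Safe: 4. Place at column 4.
Row 7: attacked by (1,5)→{5}; (2,2)→{2,7}; (3,6)→{2,6}; (4,1)→{1,4}; (5,7)→{5,7}; (6,4)→{3,4,5}. Safe: 8. Place at column 8.
Row 8: attacked by (1,5)→{5}; (2,2)→{2,8}; (3,6)→{1,6}; (4,1)→{1,5}; (5,7)→{4,7}; (6,4)→{2,4,6}; (7,8)→{7,8}. Safe: 3. Place at column 3.
Columns [5, 2, 6, 1, 7, 4, 8, 3], r−c [-4, 0, -3, 3, -2, 2, -1, 5], r+c [6, 4, 9, 5, 12, 10, 15, 11] are all distinct, so no two queens attack.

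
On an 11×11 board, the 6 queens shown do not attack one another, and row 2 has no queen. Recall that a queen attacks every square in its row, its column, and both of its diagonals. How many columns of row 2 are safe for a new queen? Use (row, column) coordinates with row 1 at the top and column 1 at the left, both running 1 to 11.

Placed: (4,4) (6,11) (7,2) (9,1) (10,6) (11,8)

(4,4) attacks row 2 at column 4 and diagonals 2, 6.
(6,11) attacks row 2 at column 11 and diagonals 7.
(7,2) attacks row 2 at column 2 and diagonals 7.
(9,1) attacks row 2 at column 1 and diagonals 8.
(10,6) attacks row 2 at column 6.
(11,8) attacks row 2 at column 8.
Attacked columns: {1, 2, 4, 6, 7, 8, 11}. Safe: {3, 5, 9, 10}.

4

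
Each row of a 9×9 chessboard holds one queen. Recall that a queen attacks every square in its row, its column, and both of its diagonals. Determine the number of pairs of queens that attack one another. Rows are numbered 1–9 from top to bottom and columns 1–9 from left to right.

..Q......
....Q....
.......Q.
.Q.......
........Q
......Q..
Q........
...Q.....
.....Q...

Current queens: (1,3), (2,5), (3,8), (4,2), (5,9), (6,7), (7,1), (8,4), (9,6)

All columns are distinct and no two queens satisfy |Δrow| = |Δcol|, so no pair attacks.

0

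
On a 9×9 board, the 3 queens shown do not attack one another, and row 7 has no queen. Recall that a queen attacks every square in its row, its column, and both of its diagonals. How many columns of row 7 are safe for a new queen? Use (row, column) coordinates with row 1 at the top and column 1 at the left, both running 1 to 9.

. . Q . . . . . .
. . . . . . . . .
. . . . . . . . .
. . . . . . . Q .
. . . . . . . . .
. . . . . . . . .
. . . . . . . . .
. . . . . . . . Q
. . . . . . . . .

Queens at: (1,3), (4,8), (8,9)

5

(1,3) attacks row 7 at column 3 and diagonals 9.
(4,8) attacks row 7 at column 8 and diagonals 5.
(8,9) attacks row 7 at column 9 and diagonals 8.
Attacked columns: {3, 5, 8, 9}. Safe: {1, 2, 4, 6, 7}.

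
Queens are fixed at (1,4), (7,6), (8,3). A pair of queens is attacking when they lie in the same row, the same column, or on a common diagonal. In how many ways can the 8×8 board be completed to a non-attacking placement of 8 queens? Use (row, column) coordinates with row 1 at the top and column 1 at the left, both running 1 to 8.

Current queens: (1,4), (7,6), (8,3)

3

Branch on row 2: col 2 → 1; col 7 → 1; col 8 → 1.
Sum: 1 + 1 + 1 = 3.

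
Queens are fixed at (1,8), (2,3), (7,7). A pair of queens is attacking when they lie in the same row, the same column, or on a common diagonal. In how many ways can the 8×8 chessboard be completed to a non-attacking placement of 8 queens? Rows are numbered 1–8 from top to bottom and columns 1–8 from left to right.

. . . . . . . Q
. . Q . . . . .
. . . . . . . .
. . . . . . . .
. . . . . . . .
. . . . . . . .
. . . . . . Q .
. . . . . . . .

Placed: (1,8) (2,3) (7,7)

Branch on row 3: col 1 → 1; col 5 → 0.
Sum: 1 + 0 = 1.

1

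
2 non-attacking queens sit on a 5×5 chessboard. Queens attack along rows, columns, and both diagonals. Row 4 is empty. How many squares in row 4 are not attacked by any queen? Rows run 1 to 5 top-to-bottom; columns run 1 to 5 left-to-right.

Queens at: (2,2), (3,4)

(2,2) attacks row 4 at column 2 and diagonals 4.
(3,4) attacks row 4 at column 4 and diagonals 3, 5.
Attacked columns: {2, 3, 4, 5}. Safe: {1}.

1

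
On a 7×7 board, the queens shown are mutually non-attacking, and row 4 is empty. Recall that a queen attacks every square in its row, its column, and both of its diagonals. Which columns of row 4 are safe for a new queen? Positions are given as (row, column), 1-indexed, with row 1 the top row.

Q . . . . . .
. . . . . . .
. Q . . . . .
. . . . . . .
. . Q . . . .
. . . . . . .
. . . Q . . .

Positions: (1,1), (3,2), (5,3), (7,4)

columns 5, 6

(1,1) attacks row 4 at column 1 and diagonals 4.
(3,2) attacks row 4 at column 2 and diagonals 1, 3.
(5,3) attacks row 4 at column 3 and diagonals 2, 4.
(7,4) attacks row 4 at column 4 and diagonals 1, 7.
Attacked columns: {1, 2, 3, 4, 7}. Safe: {5, 6}.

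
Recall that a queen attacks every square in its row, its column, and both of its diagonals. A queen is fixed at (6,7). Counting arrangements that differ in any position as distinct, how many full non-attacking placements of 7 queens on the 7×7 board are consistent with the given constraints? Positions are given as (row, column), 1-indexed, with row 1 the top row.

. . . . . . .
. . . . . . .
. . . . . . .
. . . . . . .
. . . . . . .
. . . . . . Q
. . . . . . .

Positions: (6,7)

Branch on row 1: col 1 → 1; col 3 → 2; col 4 → 2; col 5 → 1; col 6 → 1.
Sum: 1 + 2 + 2 + 1 + 1 = 7.

7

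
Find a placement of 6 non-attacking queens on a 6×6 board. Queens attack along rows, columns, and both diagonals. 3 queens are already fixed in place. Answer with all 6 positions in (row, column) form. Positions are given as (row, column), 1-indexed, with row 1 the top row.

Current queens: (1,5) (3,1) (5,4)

(1,5) (2,3) (3,1) (4,6) (5,4) (6,2)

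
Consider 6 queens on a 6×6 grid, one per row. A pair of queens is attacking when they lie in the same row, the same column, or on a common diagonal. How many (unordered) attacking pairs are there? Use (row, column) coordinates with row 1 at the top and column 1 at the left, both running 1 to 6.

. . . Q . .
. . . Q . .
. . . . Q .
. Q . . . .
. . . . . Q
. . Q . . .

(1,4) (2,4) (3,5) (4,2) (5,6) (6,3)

3

Same column: (1,4)–(2,4) (column 4).
Same diagonal: (2,4)–(3,5) (|2−3| = |4−5| = 1); (2,4)–(4,2) (|2−4| = |4−2| = 2).
Total attacking pairs: 3.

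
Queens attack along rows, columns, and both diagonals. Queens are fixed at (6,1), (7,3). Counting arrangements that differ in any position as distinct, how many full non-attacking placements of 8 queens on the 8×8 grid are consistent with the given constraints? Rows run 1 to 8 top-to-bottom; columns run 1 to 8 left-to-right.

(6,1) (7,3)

7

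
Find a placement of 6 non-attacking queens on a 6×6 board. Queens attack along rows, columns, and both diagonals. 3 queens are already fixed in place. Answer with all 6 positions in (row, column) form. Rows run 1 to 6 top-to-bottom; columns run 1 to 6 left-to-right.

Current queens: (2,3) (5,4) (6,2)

(1,5) (2,3) (3,1) (4,6) (5,4) (6,2)

Row 1: attacked by (2,3)→{2,3,4}; (5,4)→{4}; (6,2)→{2}. Safe: 1, 5, 6. Place at column 5.
Row 3: attacked by (1,5)→{3,5}; (2,3)→{2,3,4}; (5,4)→{2,4,6}; (6,2)→{2,5}. Safe: 1. Place at column 1.
Row 4: attacked by (1,5)→{2,5}; (2,3)→{1,3,5}; (3,1)→{1,2}; (5,4)→{3,4,5}; (6,2)→{2,4}. Safe: 6. Place at column 6.
Columns [5, 3, 1, 6, 4, 2], r−c [-4, -1, 2, -2, 1, 4], r+c [6, 5, 4, 10, 9, 8] are all distinct, so no two queens attack.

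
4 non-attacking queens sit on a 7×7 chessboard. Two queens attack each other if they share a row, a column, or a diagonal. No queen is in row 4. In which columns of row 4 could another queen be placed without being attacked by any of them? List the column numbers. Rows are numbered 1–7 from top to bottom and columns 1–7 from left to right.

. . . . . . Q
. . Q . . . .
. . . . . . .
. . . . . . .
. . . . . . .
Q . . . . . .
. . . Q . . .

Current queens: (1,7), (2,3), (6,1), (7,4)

(1,7) attacks row 4 at column 7 and diagonals 4.
(2,3) attacks row 4 at column 3 and diagonals 1, 5.
(6,1) attacks row 4 at column 1 and diagonals 3.
(7,4) attacks row 4 at column 4 and diagonals 1, 7.
Attacked columns: {1, 3, 4, 5, 7}. Safe: {2, 6}.

columns 2, 6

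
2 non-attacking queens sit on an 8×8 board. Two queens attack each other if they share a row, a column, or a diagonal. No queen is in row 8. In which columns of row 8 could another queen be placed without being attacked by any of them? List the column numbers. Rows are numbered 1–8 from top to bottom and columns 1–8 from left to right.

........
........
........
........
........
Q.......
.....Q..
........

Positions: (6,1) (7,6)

columns 2, 4, 8

(6,1) attacks row 8 at column 1 and diagonals 3.
(7,6) attacks row 8 at column 6 and diagonals 5, 7.
Attacked columns: {1, 3, 5, 6, 7}. Safe: {2, 4, 8}.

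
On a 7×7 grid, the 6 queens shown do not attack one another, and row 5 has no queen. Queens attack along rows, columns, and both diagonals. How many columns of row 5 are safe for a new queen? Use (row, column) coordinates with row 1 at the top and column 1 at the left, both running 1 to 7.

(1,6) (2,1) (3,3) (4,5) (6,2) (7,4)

(1,6) attacks row 5 at column 6 and diagonals 2.
(2,1) attacks row 5 at column 1 and diagonals 4.
(3,3) attacks row 5 at column 3 and diagonals 1, 5.
(4,5) attacks row 5 at column 5 and diagonals 4, 6.
(6,2) attacks row 5 at column 2 and diagonals 1, 3.
(7,4) attacks row 5 at column 4 and diagonals 2, 6.
Attacked columns: {1, 2, 3, 4, 5, 6}. Safe: {7}.

1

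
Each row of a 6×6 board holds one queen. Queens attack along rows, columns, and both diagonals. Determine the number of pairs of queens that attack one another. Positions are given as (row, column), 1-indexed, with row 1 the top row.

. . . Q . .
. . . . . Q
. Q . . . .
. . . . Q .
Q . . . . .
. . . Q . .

2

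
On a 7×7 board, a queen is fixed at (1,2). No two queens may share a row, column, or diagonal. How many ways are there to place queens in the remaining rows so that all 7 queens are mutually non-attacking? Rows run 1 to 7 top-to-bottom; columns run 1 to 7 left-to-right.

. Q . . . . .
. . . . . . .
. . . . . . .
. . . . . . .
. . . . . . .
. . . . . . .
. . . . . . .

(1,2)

7

Branch on row 2: col 4 → 2; col 5 → 3; col 6 → 1; col 7 → 1.
Sum: 2 + 3 + 1 + 1 = 7.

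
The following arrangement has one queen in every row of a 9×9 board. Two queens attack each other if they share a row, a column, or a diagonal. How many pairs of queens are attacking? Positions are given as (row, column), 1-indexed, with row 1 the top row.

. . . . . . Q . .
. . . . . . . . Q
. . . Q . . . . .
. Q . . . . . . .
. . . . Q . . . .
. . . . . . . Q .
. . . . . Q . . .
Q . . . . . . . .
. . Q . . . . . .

0

All columns are distinct and no two queens satisfy |Δrow| = |Δcol|, so no pair attacks.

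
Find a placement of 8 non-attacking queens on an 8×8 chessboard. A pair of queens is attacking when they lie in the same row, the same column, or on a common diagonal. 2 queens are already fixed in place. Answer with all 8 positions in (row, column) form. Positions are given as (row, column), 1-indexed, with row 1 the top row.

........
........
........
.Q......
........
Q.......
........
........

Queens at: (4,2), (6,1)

Row 1: attacked by (4,2)→{2,5}; (6,1)→{1,6}. Safe: 3, 4, 7, 8. Place at column 7.
Row 2: attacked by (1,7)→{6,7,8}; (4,2)→{2,4}; (6,1)→{1,5}. Safe: 3. Place at column 3.
Row 3: attacked by (1,7)→{5,7}; (2,3)→{2,3,4}; (4,2)→{1,2,3}; (6,1)→{1,4}. Safe: 6, 8. Place at column 8.
Row 5: attacked by (1,7)→{3,7}; (2,3)→{3,6}; (3,8)→{6,8}; (4,2)→{1,2,3}; (6,1)→{1,2}. Safe: 4, 5. Place at column 5.
Row 7: attacked by (1,7)→{1,7}; (2,3)→{3,8}; (3,8)→{4,8}; (4,2)→{2,5}; (5,5)→{3,5,7}; (6,1)→{1,2}. Safe: 6. Place at column 6.
Row 8: attacked by (1,7)→{7}; (2,3)→{3}; (3,8)→{3,8}; (4,2)→{2,6}; (5,5)→{2,5,8}; (6,1)→{1,3}; (7,6)→{5,6,7}. Safe: 4. Place at column 4.
Columns [7, 3, 8, 2, 5, 1, 6, 4], r−c [-6, -1, -5, 2, 0, 5, 1, 4], r+c [8, 5, 11, 6, 10, 7, 13, 12] are all distinct, so no two queens attack.

(1,7) (2,3) (3,8) (4,2) (5,5) (6,1) (7,6) (8,4)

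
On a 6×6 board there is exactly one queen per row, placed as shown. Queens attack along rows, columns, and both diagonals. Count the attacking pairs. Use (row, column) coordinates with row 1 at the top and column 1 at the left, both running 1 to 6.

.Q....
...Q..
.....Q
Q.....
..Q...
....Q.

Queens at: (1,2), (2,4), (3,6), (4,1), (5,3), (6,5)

0

All columns are distinct and no two queens satisfy |Δrow| = |Δcol|, so no pair attacks.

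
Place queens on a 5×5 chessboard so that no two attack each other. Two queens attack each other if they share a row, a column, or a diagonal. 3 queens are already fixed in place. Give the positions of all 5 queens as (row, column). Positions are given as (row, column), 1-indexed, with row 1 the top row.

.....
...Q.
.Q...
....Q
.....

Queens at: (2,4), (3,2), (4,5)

(1,1) (2,4) (3,2) (4,5) (5,3)

Row 1: attacked by (2,4)→{3,4,5}; (3,2)→{2,4}; (4,5)→{2,5}. Safe: 1. Place at column 1.
Row 5: attacked by (1,1)→{1,5}; (2,4)→{1,4}; (3,2)→{2,4}; (4,5)→{4,5}. Safe: 3. Place at column 3.
Columns [1, 4, 2, 5, 3], r−c [0, -2, 1, -1, 2], r+c [2, 6, 5, 9, 8] are all distinct, so no two queens attack.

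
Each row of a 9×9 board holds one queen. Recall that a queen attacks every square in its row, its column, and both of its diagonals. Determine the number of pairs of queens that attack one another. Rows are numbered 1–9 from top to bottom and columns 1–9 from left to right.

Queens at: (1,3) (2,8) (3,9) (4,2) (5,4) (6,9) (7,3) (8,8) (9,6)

6

Same column: (1,3)–(7,3) (column 3); (2,8)–(8,8) (column 8); (3,9)–(6,9) (column 9).
Same diagonal: (2,8)–(3,9) (|2−3| = |8−9| = 1); (2,8)–(7,3) (|2−7| = |8−3| = 5); (6,9)–(9,6) (|6−9| = |9−6| = 3).
Total attacking pairs: 6.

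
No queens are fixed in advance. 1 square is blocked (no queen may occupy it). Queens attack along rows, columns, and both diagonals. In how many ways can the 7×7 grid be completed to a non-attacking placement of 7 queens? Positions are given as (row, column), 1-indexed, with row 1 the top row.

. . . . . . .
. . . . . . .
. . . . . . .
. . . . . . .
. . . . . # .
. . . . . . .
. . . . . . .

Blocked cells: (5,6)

34

Branch on row 1: col 1 → 3; col 2 → 7; col 3 → 5; col 4 → 4; col 5 → 5; col 6 → 7; col 7 → 3.
Sum: 3 + 7 + 5 + 4 + 5 + 7 + 3 = 34.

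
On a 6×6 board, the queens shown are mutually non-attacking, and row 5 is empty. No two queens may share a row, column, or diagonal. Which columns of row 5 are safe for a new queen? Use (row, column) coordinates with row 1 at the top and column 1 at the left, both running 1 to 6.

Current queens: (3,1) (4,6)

(3,1) attacks row 5 at column 1 and diagonals 3.
(4,6) attacks row 5 at column 6 and diagonals 5.
Attacked columns: {1, 3, 5, 6}. Safe: {2, 4}.

columns 2, 4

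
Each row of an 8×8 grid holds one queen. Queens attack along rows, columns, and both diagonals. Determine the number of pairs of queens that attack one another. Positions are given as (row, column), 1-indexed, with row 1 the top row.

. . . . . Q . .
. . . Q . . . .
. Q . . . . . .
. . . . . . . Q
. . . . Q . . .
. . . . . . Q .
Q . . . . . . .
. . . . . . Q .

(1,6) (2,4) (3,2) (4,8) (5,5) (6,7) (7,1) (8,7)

Same column: (6,7)–(8,7) (column 7).
Same diagonal: (3,2)–(8,7) (|3−8| = |2−7| = 5).
Total attacking pairs: 2.

2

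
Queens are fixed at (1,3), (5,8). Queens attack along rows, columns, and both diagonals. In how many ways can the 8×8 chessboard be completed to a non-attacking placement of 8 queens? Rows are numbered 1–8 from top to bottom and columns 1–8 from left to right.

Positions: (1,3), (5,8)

4

Branch on row 2: col 1 → 1; col 6 → 3; col 7 → 0.
Sum: 1 + 3 + 0 = 4.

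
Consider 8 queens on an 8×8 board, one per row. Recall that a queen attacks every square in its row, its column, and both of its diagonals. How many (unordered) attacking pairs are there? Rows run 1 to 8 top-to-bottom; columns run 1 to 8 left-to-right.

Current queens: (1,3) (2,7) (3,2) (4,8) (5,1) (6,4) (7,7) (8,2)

3

Same column: (2,7)–(7,7) (column 7); (3,2)–(8,2) (column 2).
Same diagonal: (6,4)–(8,2) (|6−8| = |4−2| = 2).
Total attacking pairs: 3.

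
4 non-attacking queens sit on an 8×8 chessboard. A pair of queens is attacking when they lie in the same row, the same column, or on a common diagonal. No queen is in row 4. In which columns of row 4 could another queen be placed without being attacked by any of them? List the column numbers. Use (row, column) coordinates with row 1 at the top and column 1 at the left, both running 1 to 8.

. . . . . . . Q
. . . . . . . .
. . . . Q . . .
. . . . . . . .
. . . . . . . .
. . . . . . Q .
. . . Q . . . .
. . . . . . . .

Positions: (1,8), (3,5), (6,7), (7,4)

(1,8) attacks row 4 at column 8 and diagonals 5.
(3,5) attacks row 4 at column 5 and diagonals 4, 6.
(6,7) attacks row 4 at column 7 and diagonals 5.
(7,4) attacks row 4 at column 4 and diagonals 1, 7.
Attacked columns: {1, 4, 5, 6, 7, 8}. Safe: {2, 3}.

columns 2, 3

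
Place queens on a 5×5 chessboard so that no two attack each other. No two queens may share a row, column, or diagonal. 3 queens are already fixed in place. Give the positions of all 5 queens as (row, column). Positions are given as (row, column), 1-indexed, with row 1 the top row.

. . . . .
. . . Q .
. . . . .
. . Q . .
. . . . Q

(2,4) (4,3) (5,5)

(1,2) (2,4) (3,1) (4,3) (5,5)

Row 1: attacked by (2,4)→{3,4,5}; (4,3)→{3}; (5,5)→{1,5}. Safe: 2. Place at column 2.
Row 3: attacked by (1,2)→{2,4}; (2,4)→{3,4,5}; (4,3)→{2,3,4}; (5,5)→{3,5}. Safe: 1. Place at column 1.
Columns [2, 4, 1, 3, 5], r−c [-1, -2, 2, 1, 0], r+c [3, 6, 4, 7, 10] are all distinct, so no two queens attack.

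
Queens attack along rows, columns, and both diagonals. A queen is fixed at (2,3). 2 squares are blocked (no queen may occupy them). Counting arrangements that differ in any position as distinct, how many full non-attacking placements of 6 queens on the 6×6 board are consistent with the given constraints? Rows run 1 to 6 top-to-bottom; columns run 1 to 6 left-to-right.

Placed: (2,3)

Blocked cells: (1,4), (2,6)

Branch on row 1: col 1 → 0; col 5 → 1; col 6 → 0.
Sum: 0 + 1 + 0 = 1.

1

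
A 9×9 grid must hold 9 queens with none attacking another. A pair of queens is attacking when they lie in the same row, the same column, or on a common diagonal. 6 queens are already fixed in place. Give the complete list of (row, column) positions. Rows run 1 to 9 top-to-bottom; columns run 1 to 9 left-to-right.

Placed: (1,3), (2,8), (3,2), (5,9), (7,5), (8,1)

Row 4: attacked by (1,3)→{3,6}; (2,8)→{6,8}; (3,2)→{1,2,3}; (5,9)→{8,9}; (7,5)→{2,5,8}; (8,1)→{1,5}. Safe: 4, 7. Place at column 4.
Row 6: attacked by (1,3)→{3,8}; (2,8)→{4,8}; (3,2)→{2,5}; (4,4)→{2,4,6}; (5,9)→{8,9}; (7,5)→{4,5,6}; (8,1)→{1,3}. Safe: 7. Place at column 7.
Row 9: attacked by (1,3)→{3}; (2,8)→{1,8}; (3,2)→{2,8}; (4,4)→{4,9}; (5,9)→{5,9}; (6,7)→{4,7}; (7,5)→{3,5,7}; (8,1)→{1,2}. Safe: 6. Place at column 6.
Columns [3, 8, 2, 4, 9, 7, 5, 1, 6], r−c [-2, -6, 1, 0, -4, -1, 2, 7, 3], r+c [4, 10, 5, 8, 14, 13, 12, 9, 15] are all distinct, so no two queens attack.

(1,3) (2,8) (3,2) (4,4) (5,9) (6,7) (7,5) (8,1) (9,6)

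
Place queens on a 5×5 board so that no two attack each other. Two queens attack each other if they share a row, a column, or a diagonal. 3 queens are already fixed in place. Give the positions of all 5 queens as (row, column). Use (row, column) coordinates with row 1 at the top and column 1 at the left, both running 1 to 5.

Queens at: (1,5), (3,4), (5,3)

(1,5) (2,2) (3,4) (4,1) (5,3)

Row 2: attacked by (1,5)→{4,5}; (3,4)→{3,4,5}; (5,3)→{3}. Safe: 1, 2. Place at column 2.
Row 4: attacked by (1,5)→{2,5}; (2,2)→{2,4}; (3,4)→{3,4,5}; (5,3)→{2,3,4}. Safe: 1. Place at column 1.
Columns [5, 2, 4, 1, 3], r−c [-4, 0, -1, 3, 2], r+c [6, 4, 7, 5, 8] are all distinct, so no two queens attack.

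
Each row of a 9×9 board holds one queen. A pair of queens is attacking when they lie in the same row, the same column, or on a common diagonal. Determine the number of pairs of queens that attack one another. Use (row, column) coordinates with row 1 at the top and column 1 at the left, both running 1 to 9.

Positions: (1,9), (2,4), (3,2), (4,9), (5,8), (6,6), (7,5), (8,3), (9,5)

Same column: (1,9)–(4,9) (column 9); (7,5)–(9,5) (column 5).
Same diagonal: (4,9)–(5,8) (|4−5| = |9−8| = 1); (6,6)–(7,5) (|6−7| = |6−5| = 1).
Total attacking pairs: 4.

4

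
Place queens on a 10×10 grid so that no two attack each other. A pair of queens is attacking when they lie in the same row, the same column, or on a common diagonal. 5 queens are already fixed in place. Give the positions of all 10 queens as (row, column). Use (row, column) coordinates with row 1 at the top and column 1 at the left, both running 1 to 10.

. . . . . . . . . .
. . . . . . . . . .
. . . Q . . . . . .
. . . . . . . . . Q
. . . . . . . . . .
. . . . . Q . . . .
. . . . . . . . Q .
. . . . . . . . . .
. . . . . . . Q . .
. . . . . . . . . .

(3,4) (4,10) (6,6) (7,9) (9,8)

Row 1: attacked by (3,4)→{2,4,6}; (4,10)→{7,10}; (6,6)→{1,6}; (7,9)→{3,9}; (9,8)→{8}. Safe: 5. Place at column 5.
Row 2: attacked by (1,5)→{4,5,6}; (3,4)→{3,4,5}; (4,10)→{8,10}; (6,6)→{2,6,10}; (7,9)→{4,9}; (9,8)→{1,8}. Safe: 7. Place at column 7.
Row 5: attacked by (1,5)→{1,5,9}; (2,7)→{4,7,10}; (3,4)→{2,4,6}; (4,10)→{9,10}; (6,6)→{5,6,7}; (7,9)→{7,9}; (9,8)→{4,8}. Safe: 3. Place at column 3.
Row 8: attacked by (1,5)→{5}; (2,7)→{1,7}; (3,4)→{4,9}; (4,10)→{6,10}; (5,3)→{3,6}; (6,6)→{4,6,8}; (7,9)→{8,9,10}; (9,8)→{7,8,9}. Safe: 2. Place at column 2.
Row 10: attacked by (1,5)→{5}; (2,7)→{7}; (3,4)→{4}; (4,10)→{4,10}; (5,3)→{3,8}; (6,6)→{2,6,10}; (7,9)→{6,9}; (8,2)→{2,4}; (9,8)→{7,8,9}. Safe: 1. Place at column 1.
Columns [5, 7, 4, 10, 3, 6, 9, 2, 8, 1], r−c [-4, -5, -1, -6, 2, 0, -2, 6, 1, 9], r+c [6, 9, 7, 14, 8, 12, 16, 10, 17, 11] are all distinct, so no two queens attack.

(1,5) (2,7) (3,4) (4,10) (5,3) (6,6) (7,9) (8,2) (9,8) (10,1)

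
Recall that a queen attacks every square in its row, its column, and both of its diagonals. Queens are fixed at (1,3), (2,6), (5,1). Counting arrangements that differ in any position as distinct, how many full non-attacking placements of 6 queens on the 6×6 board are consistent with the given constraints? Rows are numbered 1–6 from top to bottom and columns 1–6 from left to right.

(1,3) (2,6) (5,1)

1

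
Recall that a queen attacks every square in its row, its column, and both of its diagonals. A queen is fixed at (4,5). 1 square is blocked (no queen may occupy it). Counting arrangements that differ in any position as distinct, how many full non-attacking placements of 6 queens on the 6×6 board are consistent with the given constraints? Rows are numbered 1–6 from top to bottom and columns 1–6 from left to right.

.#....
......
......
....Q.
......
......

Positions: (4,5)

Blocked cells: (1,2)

1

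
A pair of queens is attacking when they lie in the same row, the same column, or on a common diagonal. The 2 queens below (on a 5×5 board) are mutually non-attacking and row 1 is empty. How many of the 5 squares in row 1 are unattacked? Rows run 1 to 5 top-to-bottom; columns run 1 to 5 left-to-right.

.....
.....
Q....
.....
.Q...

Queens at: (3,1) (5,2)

2

(3,1) attacks row 1 at column 1 and diagonals 3.
(5,2) attacks row 1 at column 2.
Attacked columns: {1, 2, 3}. Safe: {4, 5}.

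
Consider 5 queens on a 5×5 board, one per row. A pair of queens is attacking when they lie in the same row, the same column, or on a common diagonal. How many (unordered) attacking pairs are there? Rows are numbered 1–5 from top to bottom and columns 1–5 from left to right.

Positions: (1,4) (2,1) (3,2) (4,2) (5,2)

5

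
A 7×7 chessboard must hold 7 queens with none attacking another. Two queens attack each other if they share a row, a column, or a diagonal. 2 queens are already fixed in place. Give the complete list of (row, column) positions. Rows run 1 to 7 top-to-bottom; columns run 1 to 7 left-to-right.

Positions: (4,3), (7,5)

(1,1) (2,4) (3,7) (4,3) (5,6) (6,2) (7,5)

Row 1: attacked by (4,3)→{3,6}; (7,5)→{5}. Safe: 1, 2, 4, 7. Place at column 1.
Row 2: attacked by (1,1)→{1,2}; (4,3)→{1,3,5}; (7,5)→{5}. Safe: 4, 6, 7. Place at column 4.
Row 3: attacked by (1,1)→{1,3}; (2,4)→{3,4,5}; (4,3)→{2,3,4}; (7,5)→{1,5}. Safe: 6, 7. Place at column 7.
Row 5: attacked by (1,1)→{1,5}; (2,4)→{1,4,7}; (3,7)→{5,7}; (4,3)→{2,3,4}; (7,5)→{3,5,7}. Safe: 6. Place at column 6.
Row 6: attacked by (1,1)→{1,6}; (2,4)→{4}; (3,7)→{4,7}; (4,3)→{1,3,5}; (5,6)→{5,6,7}; (7,5)→{4,5,6}. Safe: 2. Place at column 2.
Columns [1, 4, 7, 3, 6, 2, 5], r−c [0, -2, -4, 1, -1, 4, 2], r+c [2, 6, 10, 7, 11, 8, 12] are all distinct, so no two queens attack.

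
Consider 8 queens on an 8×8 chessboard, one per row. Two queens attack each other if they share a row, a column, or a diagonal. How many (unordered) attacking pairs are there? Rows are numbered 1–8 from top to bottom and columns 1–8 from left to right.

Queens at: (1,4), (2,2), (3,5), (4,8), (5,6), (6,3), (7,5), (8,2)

3

Same column: (2,2)–(8,2) (column 2); (3,5)–(7,5) (column 5).
Same diagonal: (4,8)–(7,5) (|4−7| = |8−5| = 3).
Total attacking pairs: 3.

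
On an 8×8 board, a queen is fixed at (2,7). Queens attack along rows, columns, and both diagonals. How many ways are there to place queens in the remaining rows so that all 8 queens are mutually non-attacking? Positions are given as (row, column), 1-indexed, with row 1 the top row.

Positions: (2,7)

16

Branch on row 1: col 1 → 2; col 2 → 2; col 3 → 2; col 4 → 4; col 5 → 6.
Sum: 2 + 2 + 2 + 4 + 6 = 16.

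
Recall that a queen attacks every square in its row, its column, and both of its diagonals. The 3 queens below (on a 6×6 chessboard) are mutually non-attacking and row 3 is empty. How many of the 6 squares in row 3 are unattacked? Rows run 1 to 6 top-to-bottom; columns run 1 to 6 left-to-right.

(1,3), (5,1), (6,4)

2

(1,3) attacks row 3 at column 3 and diagonals 1, 5.
(5,1) attacks row 3 at column 1 and diagonals 3.
(6,4) attacks row 3 at column 4 and diagonals 1.
Attacked columns: {1, 3, 4, 5}. Safe: {2, 6}.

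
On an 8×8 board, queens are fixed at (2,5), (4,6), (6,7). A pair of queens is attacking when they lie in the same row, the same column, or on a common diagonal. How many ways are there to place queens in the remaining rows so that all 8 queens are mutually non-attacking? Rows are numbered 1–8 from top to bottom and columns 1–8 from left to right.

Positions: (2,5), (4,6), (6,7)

1

Branch on row 1: col 1 → 1; col 8 → 0.
Sum: 1 + 0 = 1.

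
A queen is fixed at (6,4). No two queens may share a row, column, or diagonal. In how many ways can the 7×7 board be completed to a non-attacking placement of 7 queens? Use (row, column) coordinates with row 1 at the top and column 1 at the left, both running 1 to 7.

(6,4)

Branch on row 1: col 1 → 1; col 2 → 1; col 3 → 1; col 5 → 1; col 6 → 1; col 7 → 1.
Sum: 1 + 1 + 1 + 1 + 1 + 1 = 6.

6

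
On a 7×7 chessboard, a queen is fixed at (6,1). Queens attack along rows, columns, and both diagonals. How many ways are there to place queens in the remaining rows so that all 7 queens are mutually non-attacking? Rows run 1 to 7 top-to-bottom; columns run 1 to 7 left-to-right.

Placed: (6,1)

7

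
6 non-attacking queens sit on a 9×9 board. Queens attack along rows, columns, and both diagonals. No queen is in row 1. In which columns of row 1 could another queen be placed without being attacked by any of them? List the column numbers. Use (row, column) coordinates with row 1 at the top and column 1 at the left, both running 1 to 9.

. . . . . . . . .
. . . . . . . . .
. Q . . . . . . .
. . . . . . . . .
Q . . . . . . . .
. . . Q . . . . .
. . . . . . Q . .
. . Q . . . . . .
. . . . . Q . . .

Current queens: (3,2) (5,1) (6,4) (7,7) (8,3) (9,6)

columns 8

(3,2) attacks row 1 at column 2 and diagonals 4.
(5,1) attacks row 1 at column 1 and diagonals 5.
(6,4) attacks row 1 at column 4 and diagonals 9.
(7,7) attacks row 1 at column 7 and diagonals 1.
(8,3) attacks row 1 at column 3.
(9,6) attacks row 1 at column 6.
Attacked columns: {1, 2, 3, 4, 5, 6, 7, 9}. Safe: {8}.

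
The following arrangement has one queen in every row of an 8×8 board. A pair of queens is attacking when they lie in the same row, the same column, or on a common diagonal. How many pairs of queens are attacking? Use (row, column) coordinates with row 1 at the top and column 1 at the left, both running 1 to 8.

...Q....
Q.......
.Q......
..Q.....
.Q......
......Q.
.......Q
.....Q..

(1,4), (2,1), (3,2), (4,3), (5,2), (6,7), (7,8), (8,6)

7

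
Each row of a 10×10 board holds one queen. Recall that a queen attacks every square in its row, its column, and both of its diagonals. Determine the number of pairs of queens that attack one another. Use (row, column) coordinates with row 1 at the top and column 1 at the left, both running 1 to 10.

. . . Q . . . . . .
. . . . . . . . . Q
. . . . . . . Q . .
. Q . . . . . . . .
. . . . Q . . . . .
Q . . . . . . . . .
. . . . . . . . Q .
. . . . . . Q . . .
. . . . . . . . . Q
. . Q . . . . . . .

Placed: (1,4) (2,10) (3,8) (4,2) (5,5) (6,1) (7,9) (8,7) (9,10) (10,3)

Same column: (2,10)–(9,10) (column 10).
Total attacking pairs: 1.

1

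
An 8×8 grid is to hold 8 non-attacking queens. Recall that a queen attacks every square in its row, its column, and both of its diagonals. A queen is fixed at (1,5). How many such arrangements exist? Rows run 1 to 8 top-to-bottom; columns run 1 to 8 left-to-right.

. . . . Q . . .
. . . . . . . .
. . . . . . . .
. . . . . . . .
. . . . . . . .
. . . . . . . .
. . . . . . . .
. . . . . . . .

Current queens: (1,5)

Branch on row 2: col 1 → 3; col 2 → 4; col 3 → 3; col 7 → 6; col 8 → 2.
Sum: 3 + 4 + 3 + 6 + 2 = 18.

18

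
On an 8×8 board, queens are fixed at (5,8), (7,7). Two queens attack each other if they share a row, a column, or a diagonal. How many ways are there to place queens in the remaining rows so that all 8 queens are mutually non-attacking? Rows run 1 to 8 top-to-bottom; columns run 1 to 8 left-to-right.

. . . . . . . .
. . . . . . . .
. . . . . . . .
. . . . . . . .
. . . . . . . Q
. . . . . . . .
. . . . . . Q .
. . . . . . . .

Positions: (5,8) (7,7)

6

Branch on row 1: col 2 → 0; col 3 → 3; col 5 → 1; col 6 → 2.
Sum: 0 + 3 + 1 + 2 = 6.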